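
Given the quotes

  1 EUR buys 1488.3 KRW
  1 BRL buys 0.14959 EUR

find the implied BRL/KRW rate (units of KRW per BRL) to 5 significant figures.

BRL/KRW = 222.63

1 BRL × 0.14959 = 0.14959 EUR
0.14959 EUR × 1488.3 = 222.635 KRW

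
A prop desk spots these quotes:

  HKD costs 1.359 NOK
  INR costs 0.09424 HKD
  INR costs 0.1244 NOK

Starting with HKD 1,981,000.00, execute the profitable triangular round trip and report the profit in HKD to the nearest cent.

Profit: HKD 58,477.08

Profitable loop is HKD → NOK → INR → HKD:
HKD 1,981,000.00 × 1.359 = NOK 2,692,179.00
NOK 2,692,179.00 ÷ 0.1244 = INR 21,641,310.29
INR 21,641,310.29 × 0.09424 = HKD 2,039,477.08
Profit = HKD 2,039,477.08 − HKD 1,981,000.00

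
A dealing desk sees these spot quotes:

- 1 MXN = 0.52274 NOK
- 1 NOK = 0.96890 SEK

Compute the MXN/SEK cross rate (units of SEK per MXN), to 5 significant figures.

1 MXN × 0.52274 = 0.52274 NOK
0.52274 NOK × 0.96890 = 0.506483 SEK

MXN/SEK = 0.50648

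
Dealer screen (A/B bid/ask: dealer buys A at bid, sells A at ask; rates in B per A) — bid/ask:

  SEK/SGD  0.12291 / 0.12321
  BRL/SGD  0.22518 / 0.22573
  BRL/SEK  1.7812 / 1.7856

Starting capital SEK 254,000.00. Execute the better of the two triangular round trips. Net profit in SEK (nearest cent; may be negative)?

Net profit: SEK 5,976.08

Best loop SEK → BRL → SGD → SEK:
SEK 254,000.00 ÷ 1.7856 (buy BRL at ask) = BRL 142,249.10
BRL 142,249.10 × 0.22518 (sell BRL at bid) = SGD 32,031.65
SGD 32,031.65 ÷ 0.12321 (buy SEK at ask) = SEK 259,976.08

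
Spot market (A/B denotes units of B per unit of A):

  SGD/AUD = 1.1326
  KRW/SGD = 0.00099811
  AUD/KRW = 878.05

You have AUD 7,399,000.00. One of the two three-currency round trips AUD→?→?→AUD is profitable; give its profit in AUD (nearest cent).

Profit: AUD 55,161.81

Profitable loop is AUD → SGD → KRW → AUD:
AUD 7,399,000.00 ÷ 1.1326 = SGD 6,532,756.49
SGD 6,532,756.49 ÷ 0.00099811 = KRW 6,545,126,779
KRW 6,545,126,779 ÷ 878.05 = AUD 7,454,161.81
Profit = AUD 7,454,161.81 − AUD 7,399,000.00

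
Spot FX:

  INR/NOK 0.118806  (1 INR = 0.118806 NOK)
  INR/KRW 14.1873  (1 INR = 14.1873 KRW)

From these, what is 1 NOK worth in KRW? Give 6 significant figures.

NOK/KRW = 119.416

1 NOK ÷ 0.118806 = 8.41708 INR
8.41708 INR × 14.1873 = 119.416 KRW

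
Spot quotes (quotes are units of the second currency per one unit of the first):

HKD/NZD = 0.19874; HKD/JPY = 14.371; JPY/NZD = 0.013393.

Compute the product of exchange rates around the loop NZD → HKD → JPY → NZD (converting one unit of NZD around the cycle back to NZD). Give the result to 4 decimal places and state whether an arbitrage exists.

Around NZD → HKD → JPY → NZD: 1 ÷ 0.19874 × 14.371 × 0.013393 = 0.968455
Product < 1; profitable direction is NZD → JPY → HKD → NZD.

0.9685 (arbitrage exists)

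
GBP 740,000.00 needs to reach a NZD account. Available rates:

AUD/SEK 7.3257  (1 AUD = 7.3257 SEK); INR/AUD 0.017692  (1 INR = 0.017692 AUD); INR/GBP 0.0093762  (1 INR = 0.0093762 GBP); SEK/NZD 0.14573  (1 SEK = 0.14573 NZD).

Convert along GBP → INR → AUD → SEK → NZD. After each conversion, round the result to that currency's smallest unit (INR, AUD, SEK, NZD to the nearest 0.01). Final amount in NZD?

GBP 740,000.00 ÷ 0.0093762 = INR 78,923,231.16
INR 78,923,231.16 × 0.017692 = AUD 1,396,309.81
AUD 1,396,309.81 × 7.3257 = SEK 10,228,946.78
SEK 10,228,946.78 × 0.14573 = NZD 1,490,664.41

NZD 1,490,664.41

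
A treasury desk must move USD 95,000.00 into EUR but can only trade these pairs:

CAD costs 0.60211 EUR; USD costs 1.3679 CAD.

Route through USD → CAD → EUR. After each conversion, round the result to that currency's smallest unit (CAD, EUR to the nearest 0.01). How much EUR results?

EUR 78,244.50

USD 95,000.00 × 1.3679 = CAD 129,950.50
CAD 129,950.50 × 0.60211 = EUR 78,244.50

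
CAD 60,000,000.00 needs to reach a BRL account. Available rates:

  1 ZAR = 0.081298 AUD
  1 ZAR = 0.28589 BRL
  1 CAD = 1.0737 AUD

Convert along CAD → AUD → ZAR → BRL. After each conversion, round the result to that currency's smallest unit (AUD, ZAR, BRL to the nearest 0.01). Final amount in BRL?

CAD 60,000,000.00 × 1.0737 = AUD 64,422,000.00
AUD 64,422,000.00 ÷ 0.081298 = ZAR 792,418,017.66
ZAR 792,418,017.66 × 0.28589 = BRL 226,544,387.07

BRL 226,544,387.07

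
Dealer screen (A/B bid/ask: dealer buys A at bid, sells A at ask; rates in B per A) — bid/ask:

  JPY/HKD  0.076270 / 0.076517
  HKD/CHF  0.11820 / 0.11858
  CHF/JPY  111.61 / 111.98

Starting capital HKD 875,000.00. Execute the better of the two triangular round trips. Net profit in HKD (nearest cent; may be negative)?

Best loop HKD → CHF → JPY → HKD:
HKD 875,000.00 × 0.11820 (sell HKD at bid) = CHF 103,425.00
CHF 103,425.00 × 111.61 (sell CHF at bid) = JPY 11,543,264
JPY 11,543,264 × 0.076270 (sell JPY at bid) = HKD 880,404.76

Net profit: HKD 5,404.76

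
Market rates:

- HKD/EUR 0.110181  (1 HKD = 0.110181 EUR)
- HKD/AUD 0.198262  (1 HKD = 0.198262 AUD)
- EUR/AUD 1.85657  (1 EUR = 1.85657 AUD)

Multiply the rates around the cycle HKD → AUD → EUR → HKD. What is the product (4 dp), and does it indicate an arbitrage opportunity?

Around HKD → AUD → EUR → HKD: 1 × 0.198262 ÷ 1.85657 ÷ 0.110181 = 0.969218
Product < 1; profitable direction is HKD → EUR → AUD → HKD.

0.9692 (arbitrage exists)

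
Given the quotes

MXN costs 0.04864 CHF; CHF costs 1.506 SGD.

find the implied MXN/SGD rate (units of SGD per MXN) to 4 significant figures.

MXN/SGD = 0.07325

1 MXN × 0.04864 = 0.04864 CHF
0.04864 CHF × 1.506 = 0.0732518 SGD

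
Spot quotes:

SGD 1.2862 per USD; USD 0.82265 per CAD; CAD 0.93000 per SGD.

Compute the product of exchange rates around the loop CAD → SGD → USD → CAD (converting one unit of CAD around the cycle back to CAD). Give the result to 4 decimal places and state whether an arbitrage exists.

1.0162 (arbitrage exists)

Around CAD → SGD → USD → CAD: 1 ÷ 0.93000 ÷ 1.2862 ÷ 0.82265 = 1.016233
Product > 1; profitable direction is CAD → SGD → USD → CAD.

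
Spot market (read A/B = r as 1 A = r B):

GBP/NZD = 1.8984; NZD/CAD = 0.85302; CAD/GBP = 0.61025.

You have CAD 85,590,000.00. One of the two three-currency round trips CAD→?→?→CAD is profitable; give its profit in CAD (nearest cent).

Profitable loop is CAD → NZD → GBP → CAD:
CAD 85,590,000.00 ÷ 0.85302 = NZD 100,337,623.97
NZD 100,337,623.97 ÷ 1.8984 = GBP 52,853,784.22
GBP 52,853,784.22 ÷ 0.61025 = CAD 86,610,051.99
Profit = CAD 86,610,051.99 − CAD 85,590,000.00

Profit: CAD 1,020,051.99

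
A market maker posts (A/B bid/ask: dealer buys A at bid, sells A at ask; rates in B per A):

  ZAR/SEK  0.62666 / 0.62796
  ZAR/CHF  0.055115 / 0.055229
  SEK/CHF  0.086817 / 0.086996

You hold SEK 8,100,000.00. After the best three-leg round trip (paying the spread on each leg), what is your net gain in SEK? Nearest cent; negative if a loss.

Best loop SEK → ZAR → CHF → SEK:
SEK 8,100,000.00 ÷ 0.62796 (buy ZAR at ask) = ZAR 12,898,910.76
ZAR 12,898,910.76 × 0.055115 (sell ZAR at bid) = CHF 710,923.47
CHF 710,923.47 ÷ 0.086996 (buy SEK at ask) = SEK 8,171,909.82

Net profit: SEK 71,909.82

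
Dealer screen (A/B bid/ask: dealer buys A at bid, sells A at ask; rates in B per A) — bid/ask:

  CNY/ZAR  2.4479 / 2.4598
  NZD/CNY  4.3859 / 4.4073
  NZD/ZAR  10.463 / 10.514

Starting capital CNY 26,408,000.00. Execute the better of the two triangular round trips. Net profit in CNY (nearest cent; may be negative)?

Best loop CNY → ZAR → NZD → CNY:
CNY 26,408,000.00 × 2.4479 (sell CNY at bid) = ZAR 64,644,143.20
ZAR 64,644,143.20 ÷ 10.514 (buy NZD at ask) = NZD 6,148,387.22
NZD 6,148,387.22 × 4.3859 (sell NZD at bid) = CNY 26,966,211.50

Net profit: CNY 558,211.50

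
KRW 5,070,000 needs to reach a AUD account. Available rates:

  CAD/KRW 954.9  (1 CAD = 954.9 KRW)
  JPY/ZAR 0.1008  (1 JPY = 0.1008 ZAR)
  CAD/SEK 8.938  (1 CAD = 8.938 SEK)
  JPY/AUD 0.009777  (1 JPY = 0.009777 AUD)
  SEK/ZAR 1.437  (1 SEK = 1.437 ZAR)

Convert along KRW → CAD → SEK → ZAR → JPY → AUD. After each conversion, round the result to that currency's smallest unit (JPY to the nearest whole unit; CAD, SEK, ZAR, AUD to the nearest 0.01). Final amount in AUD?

KRW 5,070,000 ÷ 954.9 = CAD 5,309.46
CAD 5,309.46 × 8.938 = SEK 47,455.95
SEK 47,455.95 × 1.437 = ZAR 68,194.20
ZAR 68,194.20 ÷ 0.1008 = JPY 676,530
JPY 676,530 × 0.009777 = AUD 6,614.43

AUD 6,614.43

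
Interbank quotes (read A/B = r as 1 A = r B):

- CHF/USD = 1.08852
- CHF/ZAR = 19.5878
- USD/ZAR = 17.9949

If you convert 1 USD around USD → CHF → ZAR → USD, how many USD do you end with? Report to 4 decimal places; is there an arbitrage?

Around USD → CHF → ZAR → USD: 1 ÷ 1.08852 × 19.5878 ÷ 17.9949 = 1.000000
Product ≈ 1 (deviation 0.000%, within rounding noise).

1.0000 (no arbitrage)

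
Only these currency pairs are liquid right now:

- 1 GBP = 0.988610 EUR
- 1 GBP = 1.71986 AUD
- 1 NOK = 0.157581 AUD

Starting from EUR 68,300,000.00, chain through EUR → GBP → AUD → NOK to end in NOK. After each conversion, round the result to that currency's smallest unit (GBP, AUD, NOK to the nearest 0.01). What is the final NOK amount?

NOK 754,023,616.24

EUR 68,300,000.00 ÷ 0.988610 = GBP 69,086,899.79
GBP 69,086,899.79 × 1.71986 = AUD 118,819,795.47
AUD 118,819,795.47 ÷ 0.157581 = NOK 754,023,616.24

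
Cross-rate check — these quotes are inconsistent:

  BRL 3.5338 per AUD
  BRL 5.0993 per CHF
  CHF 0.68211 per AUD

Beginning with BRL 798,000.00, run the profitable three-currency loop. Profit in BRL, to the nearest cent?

Profitable loop is BRL → CHF → AUD → BRL:
BRL 798,000.00 ÷ 5.0993 = CHF 156,492.07
CHF 156,492.07 ÷ 0.68211 = AUD 229,423.51
AUD 229,423.51 × 3.5338 = BRL 810,736.78
Profit = BRL 810,736.78 − BRL 798,000.00

Profit: BRL 12,736.78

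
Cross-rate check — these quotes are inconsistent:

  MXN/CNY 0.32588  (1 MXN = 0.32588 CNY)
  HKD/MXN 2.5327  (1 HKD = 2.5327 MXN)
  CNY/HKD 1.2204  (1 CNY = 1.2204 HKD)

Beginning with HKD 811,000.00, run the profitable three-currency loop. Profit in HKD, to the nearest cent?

Profitable loop is HKD → MXN → CNY → HKD:
HKD 811,000.00 × 2.5327 = MXN 2,054,019.70
MXN 2,054,019.70 × 0.32588 = CNY 669,363.94
CNY 669,363.94 × 1.2204 = HKD 816,891.75
Profit = HKD 816,891.75 − HKD 811,000.00

Profit: HKD 5,891.75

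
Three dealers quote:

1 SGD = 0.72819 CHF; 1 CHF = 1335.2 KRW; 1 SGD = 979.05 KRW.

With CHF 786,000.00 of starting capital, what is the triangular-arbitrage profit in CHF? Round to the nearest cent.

Profitable loop is CHF → SGD → KRW → CHF:
CHF 786,000.00 ÷ 0.72819 = SGD 1,079,388.62
SGD 1,079,388.62 × 979.05 = KRW 1,056,775,429
KRW 1,056,775,429 ÷ 1335.2 = CHF 791,473.51
Profit = CHF 791,473.51 − CHF 786,000.00

Profit: CHF 5,473.51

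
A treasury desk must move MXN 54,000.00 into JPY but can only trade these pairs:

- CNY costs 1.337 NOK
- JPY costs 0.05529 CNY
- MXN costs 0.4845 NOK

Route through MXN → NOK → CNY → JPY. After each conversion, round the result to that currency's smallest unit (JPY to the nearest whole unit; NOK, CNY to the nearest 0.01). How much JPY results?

MXN 54,000.00 × 0.4845 = NOK 26,163.00
NOK 26,163.00 ÷ 1.337 = CNY 19,568.44
CNY 19,568.44 ÷ 0.05529 = JPY 353,924

JPY 353,924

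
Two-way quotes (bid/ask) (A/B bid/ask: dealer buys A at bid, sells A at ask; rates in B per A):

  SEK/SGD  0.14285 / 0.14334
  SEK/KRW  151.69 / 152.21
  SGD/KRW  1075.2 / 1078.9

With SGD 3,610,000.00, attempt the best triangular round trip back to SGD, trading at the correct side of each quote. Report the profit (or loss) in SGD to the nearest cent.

Best loop SGD → KRW → SEK → SGD:
SGD 3,610,000.00 × 1075.2 (sell SGD at bid) = KRW 3,881,472,000
KRW 3,881,472,000 ÷ 152.21 (buy SEK at ask) = SEK 25,500,768.67
SEK 25,500,768.67 × 0.14285 (sell SEK at bid) = SGD 3,642,784.81

Net profit: SGD 32,784.81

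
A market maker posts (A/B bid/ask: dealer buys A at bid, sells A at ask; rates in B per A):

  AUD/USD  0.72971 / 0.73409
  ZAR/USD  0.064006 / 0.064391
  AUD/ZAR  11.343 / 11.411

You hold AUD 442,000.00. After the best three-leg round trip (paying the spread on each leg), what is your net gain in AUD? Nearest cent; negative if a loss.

Best loop AUD → USD → ZAR → AUD:
AUD 442,000.00 × 0.72971 (sell AUD at bid) = USD 322,531.82
USD 322,531.82 ÷ 0.064391 (buy ZAR at ask) = ZAR 5,008,958.08
ZAR 5,008,958.08 ÷ 11.411 (buy AUD at ask) = AUD 438,958.73

Net result: AUD -3,041.27 (no profitable arbitrage after spreads)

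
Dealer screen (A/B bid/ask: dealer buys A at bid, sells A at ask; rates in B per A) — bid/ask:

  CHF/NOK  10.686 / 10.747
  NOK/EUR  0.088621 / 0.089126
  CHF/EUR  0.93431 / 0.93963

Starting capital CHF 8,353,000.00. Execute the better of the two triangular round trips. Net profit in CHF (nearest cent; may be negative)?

Net profit: CHF 65,552.48

Best loop CHF → NOK → EUR → CHF:
CHF 8,353,000.00 × 10.686 (sell CHF at bid) = NOK 89,260,158.00
NOK 89,260,158.00 × 0.088621 (sell NOK at bid) = EUR 7,910,324.46
EUR 7,910,324.46 ÷ 0.93963 (buy CHF at ask) = CHF 8,418,552.48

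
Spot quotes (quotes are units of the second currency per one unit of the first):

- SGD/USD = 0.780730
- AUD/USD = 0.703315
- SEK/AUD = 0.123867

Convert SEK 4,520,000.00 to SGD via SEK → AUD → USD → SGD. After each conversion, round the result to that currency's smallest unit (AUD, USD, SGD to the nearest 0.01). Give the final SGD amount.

SGD 504,362.83

SEK 4,520,000.00 × 0.123867 = AUD 559,878.84
AUD 559,878.84 × 0.703315 = USD 393,771.19
USD 393,771.19 ÷ 0.780730 = SGD 504,362.83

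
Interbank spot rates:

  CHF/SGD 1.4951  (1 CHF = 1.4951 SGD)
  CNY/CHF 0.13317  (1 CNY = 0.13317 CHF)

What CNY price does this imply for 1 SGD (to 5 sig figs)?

1 SGD ÷ 1.4951 = 0.668852 CHF
0.668852 CHF ÷ 0.13317 = 5.02254 CNY

SGD/CNY = 5.0225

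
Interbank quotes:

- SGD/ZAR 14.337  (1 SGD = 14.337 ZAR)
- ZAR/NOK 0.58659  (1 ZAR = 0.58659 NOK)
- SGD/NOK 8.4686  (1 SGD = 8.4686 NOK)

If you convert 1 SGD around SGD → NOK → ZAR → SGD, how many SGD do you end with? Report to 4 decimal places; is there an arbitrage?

Around SGD → NOK → ZAR → SGD: 1 × 8.4686 ÷ 0.58659 ÷ 14.337 = 1.006975
Product > 1; profitable direction is SGD → NOK → ZAR → SGD.

1.0070 (arbitrage exists)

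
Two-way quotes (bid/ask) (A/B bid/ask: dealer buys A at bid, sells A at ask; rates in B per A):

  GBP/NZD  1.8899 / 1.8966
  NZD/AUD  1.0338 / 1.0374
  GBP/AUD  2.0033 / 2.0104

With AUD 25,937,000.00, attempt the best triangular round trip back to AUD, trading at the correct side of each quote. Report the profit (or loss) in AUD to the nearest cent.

Net profit: AUD 471,500.56

Best loop AUD → NZD → GBP → AUD:
AUD 25,937,000.00 ÷ 1.0374 (buy NZD at ask) = NZD 25,001,927.90
NZD 25,001,927.90 ÷ 1.8966 (buy GBP at ask) = GBP 13,182,499.15
GBP 13,182,499.15 × 2.0033 (sell GBP at bid) = AUD 26,408,500.56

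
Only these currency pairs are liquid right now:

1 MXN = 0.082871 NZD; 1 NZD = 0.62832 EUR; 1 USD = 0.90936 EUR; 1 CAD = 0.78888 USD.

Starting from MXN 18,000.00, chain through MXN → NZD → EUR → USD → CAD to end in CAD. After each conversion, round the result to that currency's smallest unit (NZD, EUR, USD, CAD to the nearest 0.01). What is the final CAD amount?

MXN 18,000.00 × 0.082871 = NZD 1,491.68
NZD 1,491.68 × 0.62832 = EUR 937.25
EUR 937.25 ÷ 0.90936 = USD 1,030.67
USD 1,030.67 ÷ 0.78888 = CAD 1,306.50

CAD 1,306.50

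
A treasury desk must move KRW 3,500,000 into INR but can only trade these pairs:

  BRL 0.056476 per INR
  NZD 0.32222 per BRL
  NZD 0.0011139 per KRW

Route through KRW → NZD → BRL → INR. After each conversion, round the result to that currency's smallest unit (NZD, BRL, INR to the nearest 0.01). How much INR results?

INR 214,238.61

KRW 3,500,000 × 0.0011139 = NZD 3,898.65
NZD 3,898.65 ÷ 0.32222 = BRL 12,099.34
BRL 12,099.34 ÷ 0.056476 = INR 214,238.61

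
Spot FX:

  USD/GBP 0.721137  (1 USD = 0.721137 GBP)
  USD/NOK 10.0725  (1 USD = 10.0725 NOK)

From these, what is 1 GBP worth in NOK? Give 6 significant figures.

1 GBP ÷ 0.721137 = 1.3867 USD
1.3867 USD × 10.0725 = 13.9675 NOK

GBP/NOK = 13.9675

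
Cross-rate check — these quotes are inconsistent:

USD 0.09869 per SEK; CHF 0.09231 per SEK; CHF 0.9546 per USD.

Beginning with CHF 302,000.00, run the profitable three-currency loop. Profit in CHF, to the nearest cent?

Profit: CHF 6,214.29

Profitable loop is CHF → SEK → USD → CHF:
CHF 302,000.00 ÷ 0.09231 = SEK 3,271,584.88
SEK 3,271,584.88 × 0.09869 = USD 322,872.71
USD 322,872.71 × 0.9546 = CHF 308,214.29
Profit = CHF 308,214.29 − CHF 302,000.00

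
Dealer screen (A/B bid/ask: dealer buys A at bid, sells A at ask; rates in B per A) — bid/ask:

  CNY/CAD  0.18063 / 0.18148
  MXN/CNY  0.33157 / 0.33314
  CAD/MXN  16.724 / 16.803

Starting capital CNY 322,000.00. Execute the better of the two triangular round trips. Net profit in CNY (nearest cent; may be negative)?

Best loop CNY → CAD → MXN → CNY:
CNY 322,000.00 × 0.18063 (sell CNY at bid) = CAD 58,162.86
CAD 58,162.86 × 16.724 (sell CAD at bid) = MXN 972,715.67
MXN 972,715.67 × 0.33157 (sell MXN at bid) = CNY 322,523.33

Net profit: CNY 523.33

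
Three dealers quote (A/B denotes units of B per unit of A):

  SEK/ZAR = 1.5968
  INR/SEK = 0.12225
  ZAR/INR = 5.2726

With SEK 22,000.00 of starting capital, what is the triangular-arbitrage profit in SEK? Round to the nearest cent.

Profitable loop is SEK → ZAR → INR → SEK:
SEK 22,000.00 × 1.5968 = ZAR 35,129.60
ZAR 35,129.60 × 5.2726 = INR 185,224.33
INR 185,224.33 × 0.12225 = SEK 22,643.67
Profit = SEK 22,643.67 − SEK 22,000.00

Profit: SEK 643.67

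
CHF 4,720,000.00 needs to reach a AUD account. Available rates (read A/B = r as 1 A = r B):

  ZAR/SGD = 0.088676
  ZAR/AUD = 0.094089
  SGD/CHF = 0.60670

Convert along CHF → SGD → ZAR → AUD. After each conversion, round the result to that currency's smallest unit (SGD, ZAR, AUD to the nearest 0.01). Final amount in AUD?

CHF 4,720,000.00 ÷ 0.60670 = SGD 7,779,792.32
SGD 7,779,792.32 ÷ 0.088676 = ZAR 87,732,783.62
ZAR 87,732,783.62 × 0.094089 = AUD 8,254,689.88

AUD 8,254,689.88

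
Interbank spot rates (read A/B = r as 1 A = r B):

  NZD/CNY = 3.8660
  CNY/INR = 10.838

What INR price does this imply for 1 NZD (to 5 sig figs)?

NZD/INR = 41.900

1 NZD × 3.8660 = 3.866 CNY
3.866 CNY × 10.838 = 41.8997 INR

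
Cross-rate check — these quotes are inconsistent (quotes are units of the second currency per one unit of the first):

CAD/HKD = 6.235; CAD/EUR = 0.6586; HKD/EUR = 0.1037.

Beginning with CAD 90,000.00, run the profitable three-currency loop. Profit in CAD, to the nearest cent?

Profitable loop is CAD → EUR → HKD → CAD:
CAD 90,000.00 × 0.6586 = EUR 59,274.00
EUR 59,274.00 ÷ 0.1037 = HKD 571,591.13
HKD 571,591.13 ÷ 6.235 = CAD 91,674.60
Profit = CAD 91,674.60 − CAD 90,000.00

Profit: CAD 1,674.60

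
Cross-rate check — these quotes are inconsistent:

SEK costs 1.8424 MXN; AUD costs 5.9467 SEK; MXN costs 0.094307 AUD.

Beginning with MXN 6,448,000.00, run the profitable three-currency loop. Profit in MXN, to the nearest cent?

Profit: MXN 214,372.54

Profitable loop is MXN → AUD → SEK → MXN:
MXN 6,448,000.00 × 0.094307 = AUD 608,091.54
AUD 608,091.54 × 5.9467 = SEK 3,616,137.94
SEK 3,616,137.94 × 1.8424 = MXN 6,662,372.54
Profit = MXN 6,662,372.54 − MXN 6,448,000.00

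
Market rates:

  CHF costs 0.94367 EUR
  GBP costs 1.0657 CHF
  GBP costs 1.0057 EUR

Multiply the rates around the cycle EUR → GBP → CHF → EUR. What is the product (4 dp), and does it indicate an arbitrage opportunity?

1.0000 (no arbitrage)

Around EUR → GBP → CHF → EUR: 1 ÷ 1.0057 × 1.0657 × 0.94367 = 0.999969
Product ≈ 1 (deviation 0.003%, within rounding noise).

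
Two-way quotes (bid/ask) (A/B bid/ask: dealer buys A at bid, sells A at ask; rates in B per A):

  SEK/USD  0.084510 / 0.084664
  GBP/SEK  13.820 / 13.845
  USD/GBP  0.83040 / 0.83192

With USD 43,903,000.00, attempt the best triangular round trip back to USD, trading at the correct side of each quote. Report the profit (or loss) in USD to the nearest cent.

Best loop USD → SEK → GBP → USD:
USD 43,903,000.00 ÷ 0.084664 (buy SEK at ask) = SEK 518,555,702.54
SEK 518,555,702.54 ÷ 13.845 (buy GBP at ask) = GBP 37,454,366.38
GBP 37,454,366.38 ÷ 0.83192 (buy USD at ask) = USD 45,021,596.28

Net profit: USD 1,118,596.28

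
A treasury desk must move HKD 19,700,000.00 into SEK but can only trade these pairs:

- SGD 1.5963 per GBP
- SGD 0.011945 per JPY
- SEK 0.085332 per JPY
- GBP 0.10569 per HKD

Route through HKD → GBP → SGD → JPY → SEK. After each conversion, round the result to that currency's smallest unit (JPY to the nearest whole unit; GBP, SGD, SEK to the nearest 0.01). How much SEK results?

HKD 19,700,000.00 × 0.10569 = GBP 2,082,093.00
GBP 2,082,093.00 × 1.5963 = SGD 3,323,645.06
SGD 3,323,645.06 ÷ 0.011945 = JPY 278,245,715
JPY 278,245,715 × 0.085332 = SEK 23,743,263.35

SEK 23,743,263.35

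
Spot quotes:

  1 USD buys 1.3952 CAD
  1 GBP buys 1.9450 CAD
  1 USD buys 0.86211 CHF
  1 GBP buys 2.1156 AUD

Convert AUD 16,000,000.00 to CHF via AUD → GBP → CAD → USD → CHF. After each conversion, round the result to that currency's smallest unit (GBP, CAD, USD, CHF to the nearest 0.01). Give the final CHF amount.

CHF 9,089,337.82

AUD 16,000,000.00 ÷ 2.1156 = GBP 7,562,866.33
GBP 7,562,866.33 × 1.9450 = CAD 14,709,775.01
CAD 14,709,775.01 ÷ 1.3952 = USD 10,543,130.02
USD 10,543,130.02 × 0.86211 = CHF 9,089,337.82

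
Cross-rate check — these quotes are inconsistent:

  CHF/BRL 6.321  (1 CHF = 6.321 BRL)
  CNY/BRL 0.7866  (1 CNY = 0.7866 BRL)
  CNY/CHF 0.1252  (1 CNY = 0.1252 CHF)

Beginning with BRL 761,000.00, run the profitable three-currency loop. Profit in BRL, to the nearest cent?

Profit: BRL 4,633.33

Profitable loop is BRL → CNY → CHF → BRL:
BRL 761,000.00 ÷ 0.7866 = CNY 967,454.87
CNY 967,454.87 × 0.1252 = CHF 121,125.35
CHF 121,125.35 × 6.321 = BRL 765,633.33
Profit = BRL 765,633.33 − BRL 761,000.00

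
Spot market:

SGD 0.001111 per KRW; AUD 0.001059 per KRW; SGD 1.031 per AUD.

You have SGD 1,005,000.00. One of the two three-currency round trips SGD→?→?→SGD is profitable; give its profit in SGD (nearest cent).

Profitable loop is SGD → AUD → KRW → SGD:
SGD 1,005,000.00 ÷ 1.031 = AUD 974,781.77
AUD 974,781.77 ÷ 0.001059 = KRW 920,473,810
KRW 920,473,810 × 0.001111 = SGD 1,022,646.40
Profit = SGD 1,022,646.40 − SGD 1,005,000.00

Profit: SGD 17,646.40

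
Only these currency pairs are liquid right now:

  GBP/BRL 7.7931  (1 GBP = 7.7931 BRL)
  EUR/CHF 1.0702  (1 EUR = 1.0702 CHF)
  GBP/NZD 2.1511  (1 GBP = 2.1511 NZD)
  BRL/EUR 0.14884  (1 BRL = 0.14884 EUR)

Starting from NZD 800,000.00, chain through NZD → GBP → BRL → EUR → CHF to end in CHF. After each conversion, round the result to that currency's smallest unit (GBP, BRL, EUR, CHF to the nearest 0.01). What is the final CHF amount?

NZD 800,000.00 ÷ 2.1511 = GBP 371,902.75
GBP 371,902.75 × 7.7931 = BRL 2,898,275.32
BRL 2,898,275.32 × 0.14884 = EUR 431,379.30
EUR 431,379.30 × 1.0702 = CHF 461,662.13

CHF 461,662.13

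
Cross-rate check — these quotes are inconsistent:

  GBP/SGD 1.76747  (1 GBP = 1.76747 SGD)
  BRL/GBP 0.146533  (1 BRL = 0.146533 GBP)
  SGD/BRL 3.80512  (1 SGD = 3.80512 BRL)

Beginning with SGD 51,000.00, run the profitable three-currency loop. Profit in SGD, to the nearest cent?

Profitable loop is SGD → GBP → BRL → SGD:
SGD 51,000.00 ÷ 1.76747 = GBP 28,854.80
GBP 28,854.80 ÷ 0.146533 = BRL 196,916.76
BRL 196,916.76 ÷ 3.80512 = SGD 51,750.47
Profit = SGD 51,750.47 − SGD 51,000.00

Profit: SGD 750.47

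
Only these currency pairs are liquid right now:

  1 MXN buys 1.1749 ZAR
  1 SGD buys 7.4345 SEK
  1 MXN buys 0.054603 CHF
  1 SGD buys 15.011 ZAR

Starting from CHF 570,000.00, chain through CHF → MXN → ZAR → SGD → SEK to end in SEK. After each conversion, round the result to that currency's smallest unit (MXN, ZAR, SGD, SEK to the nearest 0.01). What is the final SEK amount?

SEK 6,074,372.13

CHF 570,000.00 ÷ 0.054603 = MXN 10,438,986.87
MXN 10,438,986.87 × 1.1749 = ZAR 12,264,765.67
ZAR 12,264,765.67 ÷ 15.011 = SGD 817,051.87
SGD 817,051.87 × 7.4345 = SEK 6,074,372.13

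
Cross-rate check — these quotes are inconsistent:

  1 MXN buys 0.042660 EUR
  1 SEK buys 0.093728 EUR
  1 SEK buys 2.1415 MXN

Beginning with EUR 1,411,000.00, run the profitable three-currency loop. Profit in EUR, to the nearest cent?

Profit: EUR 36,629.53

Profitable loop is EUR → MXN → SEK → EUR:
EUR 1,411,000.00 ÷ 0.042660 = MXN 33,075,480.54
MXN 33,075,480.54 ÷ 2.1415 = SEK 15,445,006.09
SEK 15,445,006.09 × 0.093728 = EUR 1,447,629.53
Profit = EUR 1,447,629.53 − EUR 1,411,000.00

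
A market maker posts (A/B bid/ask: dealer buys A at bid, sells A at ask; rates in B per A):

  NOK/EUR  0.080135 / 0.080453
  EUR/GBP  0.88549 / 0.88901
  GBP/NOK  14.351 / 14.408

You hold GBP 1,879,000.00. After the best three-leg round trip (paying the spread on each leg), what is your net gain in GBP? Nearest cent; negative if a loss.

Best loop GBP → NOK → EUR → GBP:
GBP 1,879,000.00 × 14.351 (sell GBP at bid) = NOK 26,965,529.00
NOK 26,965,529.00 × 0.080135 (sell NOK at bid) = EUR 2,160,882.67
EUR 2,160,882.67 × 0.88549 (sell EUR at bid) = GBP 1,913,439.99

Net profit: GBP 34,439.99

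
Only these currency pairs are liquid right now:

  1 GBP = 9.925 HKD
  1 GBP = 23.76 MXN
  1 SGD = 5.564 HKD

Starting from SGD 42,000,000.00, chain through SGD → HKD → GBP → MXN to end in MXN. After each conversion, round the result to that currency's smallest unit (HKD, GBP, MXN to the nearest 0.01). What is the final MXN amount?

SGD 42,000,000.00 × 5.564 = HKD 233,688,000.00
HKD 233,688,000.00 ÷ 9.925 = GBP 23,545,390.43
GBP 23,545,390.43 × 23.76 = MXN 559,438,476.62

MXN 559,438,476.62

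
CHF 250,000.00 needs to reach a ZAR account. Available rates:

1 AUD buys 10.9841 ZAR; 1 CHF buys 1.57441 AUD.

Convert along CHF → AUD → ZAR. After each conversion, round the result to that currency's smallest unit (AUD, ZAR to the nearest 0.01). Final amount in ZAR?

ZAR 4,323,369.22

CHF 250,000.00 × 1.57441 = AUD 393,602.50
AUD 393,602.50 × 10.9841 = ZAR 4,323,369.22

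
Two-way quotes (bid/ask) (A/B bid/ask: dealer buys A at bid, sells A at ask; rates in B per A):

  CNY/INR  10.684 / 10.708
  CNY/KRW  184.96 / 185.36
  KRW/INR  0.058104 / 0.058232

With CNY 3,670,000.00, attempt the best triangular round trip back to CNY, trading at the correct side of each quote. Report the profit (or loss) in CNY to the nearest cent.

Net profit: CNY 13,337.80

Best loop CNY → KRW → INR → CNY:
CNY 3,670,000.00 × 184.96 (sell CNY at bid) = KRW 678,803,200
KRW 678,803,200 × 0.058104 (sell KRW at bid) = INR 39,441,181.13
INR 39,441,181.13 ÷ 10.708 (buy CNY at ask) = CNY 3,683,337.80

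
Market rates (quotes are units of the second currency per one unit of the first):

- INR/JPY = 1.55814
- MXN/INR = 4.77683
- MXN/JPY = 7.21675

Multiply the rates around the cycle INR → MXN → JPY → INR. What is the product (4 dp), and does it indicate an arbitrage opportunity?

Around INR → MXN → JPY → INR: 1 ÷ 4.77683 × 7.21675 ÷ 1.55814 = 0.969606
Product < 1; profitable direction is INR → JPY → MXN → INR.

0.9696 (arbitrage exists)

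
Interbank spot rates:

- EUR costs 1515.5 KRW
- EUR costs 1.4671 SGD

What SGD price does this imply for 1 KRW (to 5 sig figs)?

KRW/SGD = 0.00096806

1 KRW ÷ 1515.5 = 0.000659848 EUR
0.000659848 EUR × 1.4671 = 0.000968063 SGD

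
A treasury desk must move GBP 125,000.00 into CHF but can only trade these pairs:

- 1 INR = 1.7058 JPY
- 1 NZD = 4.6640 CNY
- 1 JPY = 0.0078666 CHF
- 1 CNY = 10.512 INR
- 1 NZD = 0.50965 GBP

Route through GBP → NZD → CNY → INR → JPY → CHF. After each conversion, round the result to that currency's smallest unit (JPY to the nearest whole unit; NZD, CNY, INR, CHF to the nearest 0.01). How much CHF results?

GBP 125,000.00 ÷ 0.50965 = NZD 245,266.36
NZD 245,266.36 × 4.6640 = CNY 1,143,922.30
CNY 1,143,922.30 × 10.512 = INR 12,024,911.22
INR 12,024,911.22 × 1.7058 = JPY 20,512,094
JPY 20,512,094 × 0.0078666 = CHF 161,360.44

CHF 161,360.44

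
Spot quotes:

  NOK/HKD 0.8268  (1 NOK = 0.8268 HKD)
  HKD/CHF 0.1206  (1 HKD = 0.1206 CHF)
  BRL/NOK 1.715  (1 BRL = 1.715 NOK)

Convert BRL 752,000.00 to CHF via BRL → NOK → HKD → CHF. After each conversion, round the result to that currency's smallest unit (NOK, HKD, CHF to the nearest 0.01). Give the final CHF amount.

CHF 128,596.67

BRL 752,000.00 × 1.715 = NOK 1,289,680.00
NOK 1,289,680.00 × 0.8268 = HKD 1,066,307.42
HKD 1,066,307.42 × 0.1206 = CHF 128,596.67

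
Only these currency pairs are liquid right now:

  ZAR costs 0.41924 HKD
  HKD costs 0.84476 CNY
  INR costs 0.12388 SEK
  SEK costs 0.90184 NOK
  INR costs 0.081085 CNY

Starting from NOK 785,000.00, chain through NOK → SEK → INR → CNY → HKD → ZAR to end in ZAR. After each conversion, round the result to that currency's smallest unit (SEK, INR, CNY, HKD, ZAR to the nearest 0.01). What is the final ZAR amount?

NOK 785,000.00 ÷ 0.90184 = SEK 870,442.65
SEK 870,442.65 ÷ 0.12388 = INR 7,026,498.63
INR 7,026,498.63 × 0.081085 = CNY 569,743.64
CNY 569,743.64 ÷ 0.84476 = HKD 674,444.39
HKD 674,444.39 ÷ 0.41924 = ZAR 1,608,731.01

ZAR 1,608,731.01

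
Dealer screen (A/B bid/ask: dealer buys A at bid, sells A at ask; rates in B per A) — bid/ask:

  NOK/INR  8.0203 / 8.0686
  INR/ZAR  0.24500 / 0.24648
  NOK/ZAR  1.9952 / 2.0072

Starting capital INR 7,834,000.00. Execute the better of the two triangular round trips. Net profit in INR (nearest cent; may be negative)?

Net profit: INR 25,413.38

Best loop INR → NOK → ZAR → INR:
INR 7,834,000.00 ÷ 8.0686 (buy NOK at ask) = NOK 970,924.32
NOK 970,924.32 × 1.9952 (sell NOK at bid) = ZAR 1,937,188.21
ZAR 1,937,188.21 ÷ 0.24648 (buy INR at ask) = INR 7,859,413.38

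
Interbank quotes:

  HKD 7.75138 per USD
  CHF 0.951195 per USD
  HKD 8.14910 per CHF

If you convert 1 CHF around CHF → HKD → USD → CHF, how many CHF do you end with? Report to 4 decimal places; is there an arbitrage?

1.0000 (no arbitrage)

Around CHF → HKD → USD → CHF: 1 × 8.14910 ÷ 7.75138 × 0.951195 = 1.000000
Product ≈ 1 (deviation 0.000%, within rounding noise).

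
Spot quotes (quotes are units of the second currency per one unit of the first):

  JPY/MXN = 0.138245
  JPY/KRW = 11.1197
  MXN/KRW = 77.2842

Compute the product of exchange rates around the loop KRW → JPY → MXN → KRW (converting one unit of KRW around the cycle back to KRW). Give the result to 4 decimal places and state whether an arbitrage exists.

0.9608 (arbitrage exists)

Around KRW → JPY → MXN → KRW: 1 ÷ 11.1197 × 0.138245 × 77.2842 = 0.960831
Product < 1; profitable direction is KRW → MXN → JPY → KRW.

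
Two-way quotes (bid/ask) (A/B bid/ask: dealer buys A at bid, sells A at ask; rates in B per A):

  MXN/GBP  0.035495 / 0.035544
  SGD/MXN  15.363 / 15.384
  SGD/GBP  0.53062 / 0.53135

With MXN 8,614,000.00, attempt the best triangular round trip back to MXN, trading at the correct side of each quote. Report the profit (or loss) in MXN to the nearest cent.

Best loop MXN → GBP → SGD → MXN:
MXN 8,614,000.00 × 0.035495 (sell MXN at bid) = GBP 305,753.93
GBP 305,753.93 ÷ 0.53135 (buy SGD at ask) = SGD 575,428.49
SGD 575,428.49 × 15.363 (sell SGD at bid) = MXN 8,840,307.95

Net profit: MXN 226,307.95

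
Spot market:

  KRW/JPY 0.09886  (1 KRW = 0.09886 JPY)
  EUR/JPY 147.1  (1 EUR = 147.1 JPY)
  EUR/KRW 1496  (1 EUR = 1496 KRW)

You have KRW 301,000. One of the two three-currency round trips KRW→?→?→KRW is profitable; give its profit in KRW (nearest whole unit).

Profitable loop is KRW → JPY → EUR → KRW:
KRW 301,000 × 0.09886 = JPY 29,757
JPY 29,757 ÷ 147.1 = EUR 202.29
EUR 202.29 × 1496 = KRW 302,626
Profit = KRW 302,626 − KRW 301,000

Profit: KRW 1,626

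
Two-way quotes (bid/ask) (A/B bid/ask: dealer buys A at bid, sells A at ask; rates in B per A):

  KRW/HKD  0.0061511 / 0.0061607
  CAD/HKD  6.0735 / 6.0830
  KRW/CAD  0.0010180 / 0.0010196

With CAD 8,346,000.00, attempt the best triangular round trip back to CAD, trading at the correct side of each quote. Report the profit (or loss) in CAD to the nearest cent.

Net profit: CAD 29,970.39

Best loop CAD → HKD → KRW → CAD:
CAD 8,346,000.00 × 6.0735 (sell CAD at bid) = HKD 50,689,431.00
HKD 50,689,431.00 ÷ 0.0061607 (buy KRW at ask) = KRW 8,227,868,749
KRW 8,227,868,749 × 0.0010180 (sell KRW at bid) = CAD 8,375,970.39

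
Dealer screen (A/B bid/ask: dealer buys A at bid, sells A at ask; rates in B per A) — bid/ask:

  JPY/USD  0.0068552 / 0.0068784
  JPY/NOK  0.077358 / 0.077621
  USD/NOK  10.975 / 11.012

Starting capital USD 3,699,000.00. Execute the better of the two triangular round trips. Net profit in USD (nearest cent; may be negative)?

Best loop USD → JPY → NOK → USD:
USD 3,699,000.00 ÷ 0.0068784 (buy JPY at ask) = JPY 537,770,412
JPY 537,770,412 × 0.077358 (sell JPY at bid) = NOK 41,600,843.51
NOK 41,600,843.51 ÷ 11.012 (buy USD at ask) = USD 3,777,773.66

Net profit: USD 78,773.66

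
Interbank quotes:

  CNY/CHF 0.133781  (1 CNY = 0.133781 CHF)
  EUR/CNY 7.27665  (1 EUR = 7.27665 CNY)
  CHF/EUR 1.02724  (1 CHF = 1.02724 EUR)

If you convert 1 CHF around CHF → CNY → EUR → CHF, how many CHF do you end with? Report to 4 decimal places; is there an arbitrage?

1.0000 (no arbitrage)

Around CHF → CNY → EUR → CHF: 1 ÷ 0.133781 ÷ 7.27665 ÷ 1.02724 = 1.000005
Product ≈ 1 (deviation 0.000%, within rounding noise).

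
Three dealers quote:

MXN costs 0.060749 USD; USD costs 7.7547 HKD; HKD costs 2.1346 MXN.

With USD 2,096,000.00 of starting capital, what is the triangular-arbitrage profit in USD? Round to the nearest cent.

Profit: USD 11,715.15

Profitable loop is USD → HKD → MXN → USD:
USD 2,096,000.00 × 7.7547 = HKD 16,253,851.20
HKD 16,253,851.20 × 2.1346 = MXN 34,695,470.77
MXN 34,695,470.77 × 0.060749 = USD 2,107,715.15
Profit = USD 2,107,715.15 − USD 2,096,000.00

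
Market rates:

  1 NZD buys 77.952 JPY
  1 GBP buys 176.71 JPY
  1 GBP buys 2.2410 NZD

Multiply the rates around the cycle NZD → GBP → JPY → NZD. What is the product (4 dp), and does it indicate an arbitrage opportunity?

Around NZD → GBP → JPY → NZD: 1 ÷ 2.2410 × 176.71 ÷ 77.952 = 1.011561
Product > 1; profitable direction is NZD → GBP → JPY → NZD.

1.0116 (arbitrage exists)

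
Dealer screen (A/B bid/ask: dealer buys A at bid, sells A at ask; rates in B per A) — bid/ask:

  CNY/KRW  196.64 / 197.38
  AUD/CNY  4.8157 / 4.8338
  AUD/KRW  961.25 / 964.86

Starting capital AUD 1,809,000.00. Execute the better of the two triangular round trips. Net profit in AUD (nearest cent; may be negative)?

Best loop AUD → KRW → CNY → AUD:
AUD 1,809,000.00 × 961.25 (sell AUD at bid) = KRW 1,738,901,250
KRW 1,738,901,250 ÷ 197.38 (buy CNY at ask) = CNY 8,809,916.15
CNY 8,809,916.15 ÷ 4.8338 (buy AUD at ask) = AUD 1,822,565.30

Net profit: AUD 13,565.30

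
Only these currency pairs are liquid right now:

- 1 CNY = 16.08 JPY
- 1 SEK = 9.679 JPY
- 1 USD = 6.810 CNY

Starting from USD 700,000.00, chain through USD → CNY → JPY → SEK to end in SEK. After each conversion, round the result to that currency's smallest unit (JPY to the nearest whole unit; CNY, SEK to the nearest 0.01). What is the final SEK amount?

SEK 7,919,553.67

USD 700,000.00 × 6.810 = CNY 4,767,000.00
CNY 4,767,000.00 × 16.08 = JPY 76,653,360
JPY 76,653,360 ÷ 9.679 = SEK 7,919,553.67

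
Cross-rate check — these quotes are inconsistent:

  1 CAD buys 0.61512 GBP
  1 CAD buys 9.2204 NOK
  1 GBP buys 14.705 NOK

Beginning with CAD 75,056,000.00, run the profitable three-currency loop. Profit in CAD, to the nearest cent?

Profitable loop is CAD → NOK → GBP → CAD:
CAD 75,056,000.00 × 9.2204 = NOK 692,046,342.40
NOK 692,046,342.40 ÷ 14.705 = GBP 47,061,975.00
GBP 47,061,975.00 ÷ 0.61512 = CAD 76,508,608.08
Profit = CAD 76,508,608.08 − CAD 75,056,000.00

Profit: CAD 1,452,608.08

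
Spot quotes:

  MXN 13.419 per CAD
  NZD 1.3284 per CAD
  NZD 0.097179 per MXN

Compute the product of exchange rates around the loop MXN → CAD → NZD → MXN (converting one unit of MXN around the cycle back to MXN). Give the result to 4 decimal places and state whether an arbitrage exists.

Around MXN → CAD → NZD → MXN: 1 ÷ 13.419 × 1.3284 ÷ 0.097179 = 1.018677
Product > 1; profitable direction is MXN → CAD → NZD → MXN.

1.0187 (arbitrage exists)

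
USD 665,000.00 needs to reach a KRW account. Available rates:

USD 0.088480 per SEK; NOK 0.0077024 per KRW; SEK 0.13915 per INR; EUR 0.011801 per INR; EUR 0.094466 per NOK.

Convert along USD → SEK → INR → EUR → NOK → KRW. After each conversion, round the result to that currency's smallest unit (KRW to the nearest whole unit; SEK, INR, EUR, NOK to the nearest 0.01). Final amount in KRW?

USD 665,000.00 ÷ 0.088480 = SEK 7,515,822.78
SEK 7,515,822.78 ÷ 0.13915 = INR 54,012,380.74
INR 54,012,380.74 × 0.011801 = EUR 637,400.11
EUR 637,400.11 ÷ 0.094466 = NOK 6,747,402.35
NOK 6,747,402.35 ÷ 0.0077024 = KRW 876,012,976

KRW 876,012,976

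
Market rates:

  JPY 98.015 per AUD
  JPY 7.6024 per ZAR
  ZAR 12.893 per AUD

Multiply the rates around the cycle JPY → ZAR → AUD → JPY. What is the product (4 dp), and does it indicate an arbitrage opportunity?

1.0000 (no arbitrage)

Around JPY → ZAR → AUD → JPY: 1 ÷ 7.6024 ÷ 12.893 × 98.015 = 0.999972
Product ≈ 1 (deviation 0.003%, within rounding noise).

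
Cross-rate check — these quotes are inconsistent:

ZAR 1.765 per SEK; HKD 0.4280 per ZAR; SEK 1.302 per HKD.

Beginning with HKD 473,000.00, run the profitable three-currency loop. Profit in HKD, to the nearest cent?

Profitable loop is HKD → ZAR → SEK → HKD:
HKD 473,000.00 ÷ 0.4280 = ZAR 1,105,140.19
ZAR 1,105,140.19 ÷ 1.765 = SEK 626,141.75
SEK 626,141.75 ÷ 1.302 = HKD 480,907.64
Profit = HKD 480,907.64 − HKD 473,000.00

Profit: HKD 7,907.64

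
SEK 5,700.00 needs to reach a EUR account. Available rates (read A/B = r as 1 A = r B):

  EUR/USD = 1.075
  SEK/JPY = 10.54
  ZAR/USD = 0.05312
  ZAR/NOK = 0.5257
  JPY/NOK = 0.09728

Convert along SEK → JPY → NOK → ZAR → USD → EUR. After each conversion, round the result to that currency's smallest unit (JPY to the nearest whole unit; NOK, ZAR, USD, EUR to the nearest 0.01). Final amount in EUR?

SEK 5,700.00 × 10.54 = JPY 60,078
JPY 60,078 × 0.09728 = NOK 5,844.39
NOK 5,844.39 ÷ 0.5257 = ZAR 11,117.35
ZAR 11,117.35 × 0.05312 = USD 590.55
USD 590.55 ÷ 1.075 = EUR 549.35

EUR 549.35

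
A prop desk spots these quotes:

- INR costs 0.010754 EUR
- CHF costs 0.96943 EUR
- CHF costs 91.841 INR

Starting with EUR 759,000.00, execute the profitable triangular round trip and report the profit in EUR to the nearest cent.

Profitable loop is EUR → CHF → INR → EUR:
EUR 759,000.00 ÷ 0.96943 = CHF 782,934.30
CHF 782,934.30 × 91.841 = INR 71,905,469.19
INR 71,905,469.19 × 0.010754 = EUR 773,271.42
Profit = EUR 773,271.42 − EUR 759,000.00

Profit: EUR 14,271.42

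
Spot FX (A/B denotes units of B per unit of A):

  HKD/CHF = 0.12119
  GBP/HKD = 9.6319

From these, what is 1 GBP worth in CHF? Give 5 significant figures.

1 GBP × 9.6319 = 9.6319 HKD
9.6319 HKD × 0.12119 = 1.16729 CHF

GBP/CHF = 1.1673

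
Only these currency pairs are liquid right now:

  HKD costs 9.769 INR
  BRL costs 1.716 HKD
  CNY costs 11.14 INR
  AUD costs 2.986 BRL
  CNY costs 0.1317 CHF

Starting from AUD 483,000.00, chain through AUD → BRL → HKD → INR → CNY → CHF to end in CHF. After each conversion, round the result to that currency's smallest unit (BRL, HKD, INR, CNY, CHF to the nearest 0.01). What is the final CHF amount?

AUD 483,000.00 × 2.986 = BRL 1,442,238.00
BRL 1,442,238.00 × 1.716 = HKD 2,474,880.41
HKD 2,474,880.41 × 9.769 = INR 24,177,106.73
INR 24,177,106.73 ÷ 11.14 = CNY 2,170,296.83
CNY 2,170,296.83 × 0.1317 = CHF 285,828.09

CHF 285,828.09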